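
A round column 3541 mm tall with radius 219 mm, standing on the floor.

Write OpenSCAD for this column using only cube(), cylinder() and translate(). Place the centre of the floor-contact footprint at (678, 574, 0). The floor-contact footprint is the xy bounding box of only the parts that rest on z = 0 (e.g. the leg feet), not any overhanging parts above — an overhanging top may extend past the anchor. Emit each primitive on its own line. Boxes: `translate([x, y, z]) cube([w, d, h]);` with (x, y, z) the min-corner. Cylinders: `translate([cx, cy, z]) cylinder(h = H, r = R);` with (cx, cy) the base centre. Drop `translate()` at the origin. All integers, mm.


translate([678, 574, 0]) cylinder(h = 3541, r = 219);


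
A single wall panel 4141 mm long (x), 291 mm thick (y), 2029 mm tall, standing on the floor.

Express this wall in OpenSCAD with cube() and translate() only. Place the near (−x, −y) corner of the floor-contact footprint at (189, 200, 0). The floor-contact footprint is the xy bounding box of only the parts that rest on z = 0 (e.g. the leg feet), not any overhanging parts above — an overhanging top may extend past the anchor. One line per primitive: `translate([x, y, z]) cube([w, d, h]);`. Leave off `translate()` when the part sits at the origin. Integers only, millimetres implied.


translate([189, 200, 0]) cube([4141, 291, 2029]);


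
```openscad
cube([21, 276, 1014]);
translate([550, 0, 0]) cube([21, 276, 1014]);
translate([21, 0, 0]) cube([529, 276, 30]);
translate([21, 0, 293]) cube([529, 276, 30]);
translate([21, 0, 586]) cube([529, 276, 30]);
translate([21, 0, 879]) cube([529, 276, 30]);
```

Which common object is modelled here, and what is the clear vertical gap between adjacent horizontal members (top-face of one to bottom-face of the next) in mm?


A bookshelf. The clear shelf gap is 263 mm.

Two tall side panels with 4 horizontal boards between them — a bookshelf. The first two shelf undersides are at z = 0 and z = 293; with shelf thickness 30, the clear gap is 293 − 0 − 30 = 263 mm.


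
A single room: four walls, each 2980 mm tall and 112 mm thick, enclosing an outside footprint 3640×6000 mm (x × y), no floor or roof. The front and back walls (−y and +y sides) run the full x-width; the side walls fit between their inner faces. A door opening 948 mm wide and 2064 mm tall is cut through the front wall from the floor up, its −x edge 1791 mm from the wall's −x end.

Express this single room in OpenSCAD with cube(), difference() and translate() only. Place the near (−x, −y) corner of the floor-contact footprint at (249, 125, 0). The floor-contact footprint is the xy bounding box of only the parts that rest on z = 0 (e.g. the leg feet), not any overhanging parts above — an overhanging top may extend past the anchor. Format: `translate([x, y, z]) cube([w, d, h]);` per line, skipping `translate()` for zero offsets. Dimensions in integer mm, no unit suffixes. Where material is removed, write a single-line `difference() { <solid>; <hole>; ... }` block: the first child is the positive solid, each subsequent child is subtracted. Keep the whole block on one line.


difference() { translate([249, 125, 0]) cube([3640, 112, 2980]); translate([2040, 125, 0]) cube([948, 112, 2064]); }
translate([249, 6013, 0]) cube([3640, 112, 2980]);
translate([249, 237, 0]) cube([112, 5776, 2980]);
translate([3777, 237, 0]) cube([112, 5776, 2980]);


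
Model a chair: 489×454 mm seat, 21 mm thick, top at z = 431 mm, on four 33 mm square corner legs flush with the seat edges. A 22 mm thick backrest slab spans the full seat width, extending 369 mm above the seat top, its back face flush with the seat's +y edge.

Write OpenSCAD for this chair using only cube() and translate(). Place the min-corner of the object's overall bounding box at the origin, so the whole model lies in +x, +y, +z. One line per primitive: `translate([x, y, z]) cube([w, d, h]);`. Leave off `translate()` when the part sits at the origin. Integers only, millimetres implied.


translate([0, 0, 410]) cube([489, 454, 21]);
cube([33, 33, 410]);
translate([456, 0, 0]) cube([33, 33, 410]);
translate([0, 421, 0]) cube([33, 33, 410]);
translate([456, 421, 0]) cube([33, 33, 410]);
translate([0, 432, 431]) cube([489, 22, 369]);


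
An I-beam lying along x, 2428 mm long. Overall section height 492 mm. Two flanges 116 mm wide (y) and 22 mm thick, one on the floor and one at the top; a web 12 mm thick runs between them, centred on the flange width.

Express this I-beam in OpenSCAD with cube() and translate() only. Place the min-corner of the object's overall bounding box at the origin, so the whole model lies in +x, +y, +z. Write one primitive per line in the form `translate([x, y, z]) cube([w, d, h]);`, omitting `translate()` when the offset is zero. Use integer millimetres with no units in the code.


cube([2428, 116, 22]);
translate([0, 52, 22]) cube([2428, 12, 448]);
translate([0, 0, 470]) cube([2428, 116, 22]);


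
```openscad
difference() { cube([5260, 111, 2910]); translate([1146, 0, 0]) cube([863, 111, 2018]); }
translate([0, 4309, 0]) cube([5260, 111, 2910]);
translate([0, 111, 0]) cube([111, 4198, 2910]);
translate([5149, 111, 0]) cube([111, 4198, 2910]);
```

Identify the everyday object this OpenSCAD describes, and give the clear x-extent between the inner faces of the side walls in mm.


A single room. The interior width is 5038 mm.

Four walls enclosing a rectangle with a door in the front wall — a room. Outside width 5260 minus two 111 mm walls gives 5038 mm.


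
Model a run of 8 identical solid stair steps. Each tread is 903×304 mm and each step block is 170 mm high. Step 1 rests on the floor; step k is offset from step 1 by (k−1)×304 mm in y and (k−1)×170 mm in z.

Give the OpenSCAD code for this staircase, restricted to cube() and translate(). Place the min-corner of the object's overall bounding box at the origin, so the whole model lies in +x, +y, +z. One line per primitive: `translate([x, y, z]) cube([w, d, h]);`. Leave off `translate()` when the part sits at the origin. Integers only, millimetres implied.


cube([903, 304, 170]);
translate([0, 304, 170]) cube([903, 304, 170]);
translate([0, 608, 340]) cube([903, 304, 170]);
translate([0, 912, 510]) cube([903, 304, 170]);
translate([0, 1216, 680]) cube([903, 304, 170]);
translate([0, 1520, 850]) cube([903, 304, 170]);
translate([0, 1824, 1020]) cube([903, 304, 170]);
translate([0, 2128, 1190]) cube([903, 304, 170]);


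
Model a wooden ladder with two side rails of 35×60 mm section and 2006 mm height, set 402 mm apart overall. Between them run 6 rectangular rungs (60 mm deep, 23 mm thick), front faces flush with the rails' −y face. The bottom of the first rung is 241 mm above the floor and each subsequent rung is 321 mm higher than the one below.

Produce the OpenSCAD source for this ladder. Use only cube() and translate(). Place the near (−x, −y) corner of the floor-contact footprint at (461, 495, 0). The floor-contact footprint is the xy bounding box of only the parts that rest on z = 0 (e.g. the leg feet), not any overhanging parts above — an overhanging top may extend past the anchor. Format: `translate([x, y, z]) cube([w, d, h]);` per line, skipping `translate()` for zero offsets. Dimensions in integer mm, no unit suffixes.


translate([461, 495, 0]) cube([35, 60, 2006]);
translate([828, 495, 0]) cube([35, 60, 2006]);
translate([496, 495, 241]) cube([332, 60, 23]);
translate([496, 495, 562]) cube([332, 60, 23]);
translate([496, 495, 883]) cube([332, 60, 23]);
translate([496, 495, 1204]) cube([332, 60, 23]);
translate([496, 495, 1525]) cube([332, 60, 23]);
translate([496, 495, 1846]) cube([332, 60, 23]);


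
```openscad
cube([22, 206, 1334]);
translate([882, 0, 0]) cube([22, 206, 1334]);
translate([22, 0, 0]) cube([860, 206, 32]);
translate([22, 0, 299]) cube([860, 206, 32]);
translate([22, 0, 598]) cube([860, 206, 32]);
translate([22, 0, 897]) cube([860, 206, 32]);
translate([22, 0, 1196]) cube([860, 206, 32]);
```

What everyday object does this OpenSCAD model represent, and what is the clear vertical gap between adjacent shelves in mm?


A bookshelf. The clear shelf gap is 267 mm.

Two tall side panels with 5 horizontal boards between them — a bookshelf. The first two shelf undersides are at z = 0 and z = 299; with shelf thickness 32, the clear gap is 299 − 0 − 32 = 267 mm.


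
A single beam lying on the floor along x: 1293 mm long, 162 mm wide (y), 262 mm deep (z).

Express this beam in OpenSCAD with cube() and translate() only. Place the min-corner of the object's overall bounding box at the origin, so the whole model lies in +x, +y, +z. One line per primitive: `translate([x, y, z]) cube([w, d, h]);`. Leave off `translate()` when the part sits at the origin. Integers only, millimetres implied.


cube([1293, 162, 262]);


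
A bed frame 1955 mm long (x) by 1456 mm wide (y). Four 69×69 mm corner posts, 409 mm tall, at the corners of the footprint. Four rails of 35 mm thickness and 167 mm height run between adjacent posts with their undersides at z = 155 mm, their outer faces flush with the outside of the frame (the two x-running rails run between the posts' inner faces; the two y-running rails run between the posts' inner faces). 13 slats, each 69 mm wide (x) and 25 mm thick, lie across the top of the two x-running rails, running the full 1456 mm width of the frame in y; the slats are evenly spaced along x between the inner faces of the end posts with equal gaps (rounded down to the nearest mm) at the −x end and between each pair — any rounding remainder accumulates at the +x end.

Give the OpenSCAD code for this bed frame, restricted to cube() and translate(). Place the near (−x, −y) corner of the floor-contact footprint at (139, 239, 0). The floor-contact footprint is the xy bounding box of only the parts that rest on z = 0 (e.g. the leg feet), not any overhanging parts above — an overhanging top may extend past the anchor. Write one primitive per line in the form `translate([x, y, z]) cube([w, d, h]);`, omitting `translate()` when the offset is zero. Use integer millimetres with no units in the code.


translate([139, 239, 0]) cube([69, 69, 409]);
translate([139, 1626, 0]) cube([69, 69, 409]);
translate([2025, 239, 0]) cube([69, 69, 409]);
translate([2025, 1626, 0]) cube([69, 69, 409]);
translate([208, 239, 155]) cube([1817, 35, 167]);
translate([208, 1660, 155]) cube([1817, 35, 167]);
translate([139, 308, 155]) cube([35, 1318, 167]);
translate([2059, 308, 155]) cube([35, 1318, 167]);
translate([273, 239, 322]) cube([69, 1456, 25]);
translate([407, 239, 322]) cube([69, 1456, 25]);
translate([541, 239, 322]) cube([69, 1456, 25]);
translate([675, 239, 322]) cube([69, 1456, 25]);
translate([809, 239, 322]) cube([69, 1456, 25]);
translate([943, 239, 322]) cube([69, 1456, 25]);
translate([1077, 239, 322]) cube([69, 1456, 25]);
translate([1211, 239, 322]) cube([69, 1456, 25]);
translate([1345, 239, 322]) cube([69, 1456, 25]);
translate([1479, 239, 322]) cube([69, 1456, 25]);
translate([1613, 239, 322]) cube([69, 1456, 25]);
translate([1747, 239, 322]) cube([69, 1456, 25]);
translate([1881, 239, 322]) cube([69, 1456, 25]);


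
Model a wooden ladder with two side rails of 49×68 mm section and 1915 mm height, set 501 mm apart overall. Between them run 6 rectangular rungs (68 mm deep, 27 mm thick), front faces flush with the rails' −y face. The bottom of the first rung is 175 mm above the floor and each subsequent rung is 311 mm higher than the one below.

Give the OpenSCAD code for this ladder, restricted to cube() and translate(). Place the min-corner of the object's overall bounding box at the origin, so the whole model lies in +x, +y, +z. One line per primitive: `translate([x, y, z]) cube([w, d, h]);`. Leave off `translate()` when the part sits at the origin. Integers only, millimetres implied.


cube([49, 68, 1915]);
translate([452, 0, 0]) cube([49, 68, 1915]);
translate([49, 0, 175]) cube([403, 68, 27]);
translate([49, 0, 486]) cube([403, 68, 27]);
translate([49, 0, 797]) cube([403, 68, 27]);
translate([49, 0, 1108]) cube([403, 68, 27]);
translate([49, 0, 1419]) cube([403, 68, 27]);
translate([49, 0, 1730]) cube([403, 68, 27]);


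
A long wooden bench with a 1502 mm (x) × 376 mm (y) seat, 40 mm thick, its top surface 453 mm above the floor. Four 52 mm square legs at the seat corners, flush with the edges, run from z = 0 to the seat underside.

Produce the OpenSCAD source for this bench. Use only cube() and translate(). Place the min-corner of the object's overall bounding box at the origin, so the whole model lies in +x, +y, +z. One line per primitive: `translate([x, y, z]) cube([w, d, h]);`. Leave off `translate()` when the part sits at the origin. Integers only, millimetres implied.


// leg_h = 453 − 40 = 413
translate([0, 0, 413]) cube([1502, 376, 40]);
cube([52, 52, 413]);
translate([0, 324, 0]) cube([52, 52, 413]);
translate([1450, 0, 0]) cube([52, 52, 413]);
translate([1450, 324, 0]) cube([52, 52, 413]);


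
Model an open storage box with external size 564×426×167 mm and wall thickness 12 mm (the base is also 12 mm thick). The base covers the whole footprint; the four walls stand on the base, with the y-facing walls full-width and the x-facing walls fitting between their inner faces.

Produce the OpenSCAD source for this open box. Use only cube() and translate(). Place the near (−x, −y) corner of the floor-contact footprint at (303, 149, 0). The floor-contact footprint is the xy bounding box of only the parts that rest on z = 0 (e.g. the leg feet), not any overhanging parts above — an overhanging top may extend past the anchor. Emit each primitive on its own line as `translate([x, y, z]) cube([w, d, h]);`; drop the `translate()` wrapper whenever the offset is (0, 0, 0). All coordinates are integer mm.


translate([303, 149, 0]) cube([564, 426, 12]);
translate([303, 149, 12]) cube([564, 12, 155]);
translate([303, 563, 12]) cube([564, 12, 155]);
translate([303, 161, 12]) cube([12, 402, 155]);
translate([855, 161, 12]) cube([12, 402, 155]);


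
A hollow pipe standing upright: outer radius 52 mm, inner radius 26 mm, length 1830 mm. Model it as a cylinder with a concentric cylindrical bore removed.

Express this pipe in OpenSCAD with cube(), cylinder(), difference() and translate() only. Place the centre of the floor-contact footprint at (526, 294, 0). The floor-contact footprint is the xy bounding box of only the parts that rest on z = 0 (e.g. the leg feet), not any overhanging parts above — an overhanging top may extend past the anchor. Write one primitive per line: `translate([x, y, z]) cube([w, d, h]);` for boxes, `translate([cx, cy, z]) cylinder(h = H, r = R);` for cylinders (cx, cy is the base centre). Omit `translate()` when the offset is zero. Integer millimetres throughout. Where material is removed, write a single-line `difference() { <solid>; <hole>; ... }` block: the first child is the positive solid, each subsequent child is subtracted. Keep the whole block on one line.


difference() { translate([526, 294, 0]) cylinder(h = 1830, r = 52); translate([526, 294, 0]) cylinder(h = 1830, r = 26); }


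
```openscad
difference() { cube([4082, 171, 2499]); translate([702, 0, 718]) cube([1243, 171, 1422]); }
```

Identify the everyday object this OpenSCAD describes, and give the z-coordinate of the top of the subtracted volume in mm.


A wall with a window opening. The window head height is 2140 mm.

A wall with a rectangular opening subtracted — a window. Sill at z = 718, opening 1422 mm tall, so the head is at 718 + 1422 = 2140 mm.


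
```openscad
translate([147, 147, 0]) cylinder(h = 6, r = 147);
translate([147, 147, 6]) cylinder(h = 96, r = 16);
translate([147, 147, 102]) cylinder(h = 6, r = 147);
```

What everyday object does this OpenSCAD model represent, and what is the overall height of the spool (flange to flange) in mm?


A spool. The overall height is 108 mm.

Three coaxial cylinders, large–small–large — a spool. Two 6 mm flanges and a 96 mm core give 6 + 96 + 6 = 108 mm.


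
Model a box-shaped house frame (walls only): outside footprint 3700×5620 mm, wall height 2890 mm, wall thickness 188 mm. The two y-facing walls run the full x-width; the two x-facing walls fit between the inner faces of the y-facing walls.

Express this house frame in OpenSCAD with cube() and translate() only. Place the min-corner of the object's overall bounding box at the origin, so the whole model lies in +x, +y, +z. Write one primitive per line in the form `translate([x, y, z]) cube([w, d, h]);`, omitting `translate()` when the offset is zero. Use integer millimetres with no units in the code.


cube([3700, 188, 2890]);
translate([0, 5432, 0]) cube([3700, 188, 2890]);
translate([0, 188, 0]) cube([188, 5244, 2890]);
translate([3512, 188, 0]) cube([188, 5244, 2890]);


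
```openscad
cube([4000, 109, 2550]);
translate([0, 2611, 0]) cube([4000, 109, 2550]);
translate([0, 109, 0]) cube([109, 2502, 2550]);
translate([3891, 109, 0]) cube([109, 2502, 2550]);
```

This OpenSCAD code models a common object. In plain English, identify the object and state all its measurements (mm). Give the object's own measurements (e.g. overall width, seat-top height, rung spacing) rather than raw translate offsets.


The wall frame of a small rectangular building: four walls, each 2550 mm tall and 109 mm thick, enclosing a footprint 4000 mm (x) by 2720 mm (y) outside-to-outside, with no floor or roof. The front and back walls (the −y and +y sides) span the full width; the two side walls fit between them.


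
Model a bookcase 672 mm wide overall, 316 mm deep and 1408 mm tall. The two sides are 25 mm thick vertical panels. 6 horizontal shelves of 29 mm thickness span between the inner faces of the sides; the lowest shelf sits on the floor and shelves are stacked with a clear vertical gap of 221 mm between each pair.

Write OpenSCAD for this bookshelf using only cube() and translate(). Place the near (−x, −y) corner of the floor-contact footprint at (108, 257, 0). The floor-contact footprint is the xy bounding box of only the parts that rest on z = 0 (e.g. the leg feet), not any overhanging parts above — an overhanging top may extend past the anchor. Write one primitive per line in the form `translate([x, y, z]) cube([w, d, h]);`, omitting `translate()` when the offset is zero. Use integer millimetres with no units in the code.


translate([108, 257, 0]) cube([25, 316, 1408]);
translate([755, 257, 0]) cube([25, 316, 1408]);
translate([133, 257, 0]) cube([622, 316, 29]);
translate([133, 257, 250]) cube([622, 316, 29]);
translate([133, 257, 500]) cube([622, 316, 29]);
translate([133, 257, 750]) cube([622, 316, 29]);
translate([133, 257, 1000]) cube([622, 316, 29]);
translate([133, 257, 1250]) cube([622, 316, 29]);


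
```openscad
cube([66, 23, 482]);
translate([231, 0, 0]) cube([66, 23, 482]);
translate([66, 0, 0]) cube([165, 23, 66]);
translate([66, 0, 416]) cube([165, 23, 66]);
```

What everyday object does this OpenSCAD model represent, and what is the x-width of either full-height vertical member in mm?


A picture frame. The border width is 66 mm.

Four thin pieces enclosing a rectangular opening — a picture frame. The two full-height stiles are 482 mm tall; the top rail sits at z = 416 and is 66 mm tall, so the border above the opening is 482 − 416 = 66 mm, matching the stile x-width.


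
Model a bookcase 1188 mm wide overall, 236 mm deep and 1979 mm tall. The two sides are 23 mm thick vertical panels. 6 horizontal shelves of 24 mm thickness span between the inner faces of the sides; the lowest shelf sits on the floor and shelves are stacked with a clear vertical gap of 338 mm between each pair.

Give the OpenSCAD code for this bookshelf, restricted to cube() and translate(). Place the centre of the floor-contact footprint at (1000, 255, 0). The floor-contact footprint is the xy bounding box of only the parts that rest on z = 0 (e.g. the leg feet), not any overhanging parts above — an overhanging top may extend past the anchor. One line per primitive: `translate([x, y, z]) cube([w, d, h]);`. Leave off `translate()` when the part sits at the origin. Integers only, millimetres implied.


translate([406, 137, 0]) cube([23, 236, 1979]);
translate([1571, 137, 0]) cube([23, 236, 1979]);
translate([429, 137, 0]) cube([1142, 236, 24]);
translate([429, 137, 362]) cube([1142, 236, 24]);
translate([429, 137, 724]) cube([1142, 236, 24]);
translate([429, 137, 1086]) cube([1142, 236, 24]);
translate([429, 137, 1448]) cube([1142, 236, 24]);
translate([429, 137, 1810]) cube([1142, 236, 24]);


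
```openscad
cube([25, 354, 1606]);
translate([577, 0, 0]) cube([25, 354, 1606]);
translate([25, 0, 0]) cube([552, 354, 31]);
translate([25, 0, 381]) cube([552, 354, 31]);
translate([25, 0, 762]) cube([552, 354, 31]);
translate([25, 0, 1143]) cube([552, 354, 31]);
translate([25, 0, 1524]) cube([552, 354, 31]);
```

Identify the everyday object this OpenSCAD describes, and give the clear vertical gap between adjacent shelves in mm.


A bookshelf. The clear shelf gap is 350 mm.

Two tall side panels with 5 horizontal boards between them — a bookshelf. The first two shelf undersides are at z = 0 and z = 381; with shelf thickness 31, the clear gap is 381 − 0 − 31 = 350 mm.


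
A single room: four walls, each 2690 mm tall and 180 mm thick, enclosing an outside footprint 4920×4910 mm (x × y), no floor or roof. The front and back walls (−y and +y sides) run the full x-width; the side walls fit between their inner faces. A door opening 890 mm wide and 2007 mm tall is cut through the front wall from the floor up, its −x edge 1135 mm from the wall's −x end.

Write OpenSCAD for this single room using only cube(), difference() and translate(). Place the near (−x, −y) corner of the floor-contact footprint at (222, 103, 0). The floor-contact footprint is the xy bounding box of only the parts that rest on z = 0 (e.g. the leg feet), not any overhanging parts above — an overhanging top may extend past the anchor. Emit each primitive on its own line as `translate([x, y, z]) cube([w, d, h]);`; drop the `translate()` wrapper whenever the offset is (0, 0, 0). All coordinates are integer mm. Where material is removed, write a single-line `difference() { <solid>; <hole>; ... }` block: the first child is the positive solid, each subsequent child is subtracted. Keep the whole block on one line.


difference() { translate([222, 103, 0]) cube([4920, 180, 2690]); translate([1357, 103, 0]) cube([890, 180, 2007]); }
translate([222, 4833, 0]) cube([4920, 180, 2690]);
translate([222, 283, 0]) cube([180, 4550, 2690]);
translate([4962, 283, 0]) cube([180, 4550, 2690]);


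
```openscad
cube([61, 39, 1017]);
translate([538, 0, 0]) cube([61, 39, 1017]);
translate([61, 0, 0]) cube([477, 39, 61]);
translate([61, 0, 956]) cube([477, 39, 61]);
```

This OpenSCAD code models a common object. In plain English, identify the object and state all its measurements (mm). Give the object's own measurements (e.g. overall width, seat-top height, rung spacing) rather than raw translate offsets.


A rectangular picture frame lying in the x–z plane (depth along y). The opening is 477 mm wide (x) by 895 mm tall (z), surrounded by a border 61 mm wide on all four sides. The frame is 39 mm deep and is made of two full-height vertical stiles with two horizontal rails fitted between them.


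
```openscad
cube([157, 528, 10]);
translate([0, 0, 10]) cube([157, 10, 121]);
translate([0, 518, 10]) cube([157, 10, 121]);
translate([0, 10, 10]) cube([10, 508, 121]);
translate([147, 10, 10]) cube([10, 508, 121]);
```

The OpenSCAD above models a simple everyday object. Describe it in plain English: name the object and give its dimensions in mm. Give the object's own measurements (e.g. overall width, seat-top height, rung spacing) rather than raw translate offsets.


An open-topped rectangular box: outside dimensions 157×528×131 mm, with a uniform wall and base thickness of 10 mm. The base is a full 157×528 slab on the floor; four walls sit on top of the base. The front and back walls (the −y and +y sides) span the full width; the two side walls fit between them.


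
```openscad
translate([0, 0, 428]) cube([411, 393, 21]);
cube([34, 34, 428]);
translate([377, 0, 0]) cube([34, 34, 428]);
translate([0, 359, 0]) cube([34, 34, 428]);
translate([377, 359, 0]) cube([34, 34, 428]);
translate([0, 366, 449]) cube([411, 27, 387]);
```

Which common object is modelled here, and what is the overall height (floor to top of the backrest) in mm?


A chair. The overall height is 836 mm.

A slab on four corner posts with a tall panel at the back — a chair. The seat slab sits at z = 428 with thickness 21, and the 387 mm backrest starts at the seat top, so the overall height is 428 + 21 + 387 = 836 mm.


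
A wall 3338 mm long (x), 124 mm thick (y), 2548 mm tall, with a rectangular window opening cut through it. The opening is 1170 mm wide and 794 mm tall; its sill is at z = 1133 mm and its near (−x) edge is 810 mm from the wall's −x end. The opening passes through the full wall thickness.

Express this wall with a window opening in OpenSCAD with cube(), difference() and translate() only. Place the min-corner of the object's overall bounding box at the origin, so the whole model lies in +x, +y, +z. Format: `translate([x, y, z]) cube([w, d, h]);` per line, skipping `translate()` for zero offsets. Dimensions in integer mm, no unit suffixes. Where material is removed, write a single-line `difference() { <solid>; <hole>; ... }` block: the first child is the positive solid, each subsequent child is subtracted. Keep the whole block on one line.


difference() { cube([3338, 124, 2548]); translate([810, 0, 1133]) cube([1170, 124, 794]); }


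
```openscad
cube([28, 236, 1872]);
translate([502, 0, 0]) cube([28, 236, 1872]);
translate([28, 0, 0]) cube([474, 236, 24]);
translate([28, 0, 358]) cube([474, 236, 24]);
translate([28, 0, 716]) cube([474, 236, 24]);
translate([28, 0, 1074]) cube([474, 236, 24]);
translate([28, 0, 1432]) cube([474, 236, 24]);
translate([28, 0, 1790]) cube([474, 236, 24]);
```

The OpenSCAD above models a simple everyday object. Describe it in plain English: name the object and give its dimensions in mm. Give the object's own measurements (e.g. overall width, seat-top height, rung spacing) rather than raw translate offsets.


An open bookshelf. Two side panels, each 28 mm thick, 236 mm deep and 1872 mm tall, stand 530 mm apart (outside-to-outside). Between them sit 6 shelves, each 24 mm thick and 236 mm deep, spanning the full gap between the sides. The bottom shelf rests on the floor (its underside at z = 0) and the clear gap between one shelf's top and the next shelf's underside is 334 mm.


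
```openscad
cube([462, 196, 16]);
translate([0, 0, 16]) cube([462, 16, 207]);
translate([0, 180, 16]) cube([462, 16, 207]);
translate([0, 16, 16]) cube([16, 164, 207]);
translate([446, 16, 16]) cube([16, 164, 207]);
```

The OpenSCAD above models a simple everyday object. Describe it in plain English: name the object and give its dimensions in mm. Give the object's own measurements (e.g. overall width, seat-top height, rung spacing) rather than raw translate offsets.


An open-topped rectangular box: outside dimensions 462×196×223 mm, with a uniform wall and base thickness of 16 mm. The base is a full 462×196 slab on the floor; four walls sit on top of the base. The front and back walls (the −y and +y sides) span the full width; the two side walls fit between them.


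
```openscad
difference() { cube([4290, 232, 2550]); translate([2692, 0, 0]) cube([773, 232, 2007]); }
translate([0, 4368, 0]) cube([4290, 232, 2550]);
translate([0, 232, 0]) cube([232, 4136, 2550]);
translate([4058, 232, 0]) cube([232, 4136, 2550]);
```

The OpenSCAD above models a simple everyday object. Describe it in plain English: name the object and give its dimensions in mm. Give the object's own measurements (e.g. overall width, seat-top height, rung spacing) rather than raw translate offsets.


A single room: four walls, each 2550 mm tall and 232 mm thick, enclosing an outside footprint 4290×4600 mm (x × y), no floor or roof. The front and back walls (−y and +y sides) run the full x-width; the side walls fit between their inner faces. A door opening 773 mm wide and 2007 mm tall is cut through the front wall from the floor up, its −x edge 2692 mm from the wall's −x end.


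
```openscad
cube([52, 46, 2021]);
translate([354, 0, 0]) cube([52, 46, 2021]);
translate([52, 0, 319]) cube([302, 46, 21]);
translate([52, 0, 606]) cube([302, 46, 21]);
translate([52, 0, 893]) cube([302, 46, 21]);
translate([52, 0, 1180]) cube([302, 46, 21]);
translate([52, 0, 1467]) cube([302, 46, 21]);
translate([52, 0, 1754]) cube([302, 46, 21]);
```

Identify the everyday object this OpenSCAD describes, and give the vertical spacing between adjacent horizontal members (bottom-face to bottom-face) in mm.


A ladder. The rung spacing is 287 mm.

Two tall 52×46 posts with 6 short bars between them — a ladder. Adjacent rungs sit at z = 319 and z = 606, so the spacing is 606 − 319 = 287 mm.


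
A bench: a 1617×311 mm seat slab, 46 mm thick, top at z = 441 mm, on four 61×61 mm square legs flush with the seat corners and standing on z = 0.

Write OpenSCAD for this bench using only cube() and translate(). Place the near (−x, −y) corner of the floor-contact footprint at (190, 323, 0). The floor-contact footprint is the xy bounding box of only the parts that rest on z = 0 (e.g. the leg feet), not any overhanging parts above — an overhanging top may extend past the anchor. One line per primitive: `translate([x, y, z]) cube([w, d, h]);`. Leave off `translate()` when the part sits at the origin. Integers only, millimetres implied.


translate([190, 323, 395]) cube([1617, 311, 46]);
translate([190, 323, 0]) cube([61, 61, 395]);
translate([190, 573, 0]) cube([61, 61, 395]);
translate([1746, 323, 0]) cube([61, 61, 395]);
translate([1746, 573, 0]) cube([61, 61, 395]);


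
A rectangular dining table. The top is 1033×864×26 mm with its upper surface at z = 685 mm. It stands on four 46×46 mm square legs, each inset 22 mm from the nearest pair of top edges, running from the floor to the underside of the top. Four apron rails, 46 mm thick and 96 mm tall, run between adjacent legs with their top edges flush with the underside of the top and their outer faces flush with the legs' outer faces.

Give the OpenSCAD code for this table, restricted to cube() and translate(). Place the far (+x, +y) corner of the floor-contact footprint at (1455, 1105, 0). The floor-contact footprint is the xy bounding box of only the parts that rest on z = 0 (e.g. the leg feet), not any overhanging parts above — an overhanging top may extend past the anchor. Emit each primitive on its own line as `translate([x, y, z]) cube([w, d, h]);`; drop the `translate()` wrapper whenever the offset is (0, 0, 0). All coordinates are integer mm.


// leg_h = 685 - 26 = 659
// apron z = 659 - 96 = 563
translate([444, 263, 659]) cube([1033, 864, 26]);
translate([466, 285, 0]) cube([46, 46, 659]);
translate([1409, 285, 0]) cube([46, 46, 659]);
translate([466, 1059, 0]) cube([46, 46, 659]);
translate([1409, 1059, 0]) cube([46, 46, 659]);
translate([512, 285, 563]) cube([897, 46, 96]);
translate([512, 1059, 563]) cube([897, 46, 96]);
translate([466, 331, 563]) cube([46, 728, 96]);
translate([1409, 331, 563]) cube([46, 728, 96]);


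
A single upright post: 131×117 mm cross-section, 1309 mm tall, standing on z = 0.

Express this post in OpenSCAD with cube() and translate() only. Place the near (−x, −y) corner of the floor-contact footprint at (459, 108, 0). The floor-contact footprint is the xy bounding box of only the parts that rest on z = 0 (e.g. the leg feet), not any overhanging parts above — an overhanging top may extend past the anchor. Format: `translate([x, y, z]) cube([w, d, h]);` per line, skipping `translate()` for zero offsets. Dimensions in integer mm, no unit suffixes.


translate([459, 108, 0]) cube([131, 117, 1309]);


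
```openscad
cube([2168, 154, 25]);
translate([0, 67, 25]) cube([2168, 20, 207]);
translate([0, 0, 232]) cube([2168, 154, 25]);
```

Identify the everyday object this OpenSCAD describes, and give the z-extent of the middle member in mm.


An I-beam. The web height is 207 mm.

Two wide flanges with a thin centred web — an I-beam. Overall 257 mm minus two 25 mm flanges gives a web of 257 − 2·25 = 207 mm.


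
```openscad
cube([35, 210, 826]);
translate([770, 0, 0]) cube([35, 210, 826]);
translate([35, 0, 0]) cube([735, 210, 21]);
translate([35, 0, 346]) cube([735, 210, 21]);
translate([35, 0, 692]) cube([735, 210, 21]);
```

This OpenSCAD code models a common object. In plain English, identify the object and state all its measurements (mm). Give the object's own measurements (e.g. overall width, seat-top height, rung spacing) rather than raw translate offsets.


An open bookshelf. Two side panels, each 35 mm thick, 210 mm deep and 826 mm tall, stand 805 mm apart (outside-to-outside). Between them sit 3 shelves, each 21 mm thick and 210 mm deep, spanning the full gap between the sides. The bottom shelf rests on the floor (its underside at z = 0) and the clear gap between one shelf's top and the next shelf's underside is 325 mm.


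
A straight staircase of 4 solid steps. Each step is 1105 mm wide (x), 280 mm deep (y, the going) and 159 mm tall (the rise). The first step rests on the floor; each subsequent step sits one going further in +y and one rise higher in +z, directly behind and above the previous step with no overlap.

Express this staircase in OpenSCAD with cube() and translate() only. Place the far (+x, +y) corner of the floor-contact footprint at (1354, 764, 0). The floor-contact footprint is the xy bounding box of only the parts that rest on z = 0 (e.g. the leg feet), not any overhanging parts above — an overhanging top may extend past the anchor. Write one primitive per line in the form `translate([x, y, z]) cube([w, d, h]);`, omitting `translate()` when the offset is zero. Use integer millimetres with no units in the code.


translate([249, 484, 0]) cube([1105, 280, 159]);
translate([249, 764, 159]) cube([1105, 280, 159]);
translate([249, 1044, 318]) cube([1105, 280, 159]);
translate([249, 1324, 477]) cube([1105, 280, 159]);


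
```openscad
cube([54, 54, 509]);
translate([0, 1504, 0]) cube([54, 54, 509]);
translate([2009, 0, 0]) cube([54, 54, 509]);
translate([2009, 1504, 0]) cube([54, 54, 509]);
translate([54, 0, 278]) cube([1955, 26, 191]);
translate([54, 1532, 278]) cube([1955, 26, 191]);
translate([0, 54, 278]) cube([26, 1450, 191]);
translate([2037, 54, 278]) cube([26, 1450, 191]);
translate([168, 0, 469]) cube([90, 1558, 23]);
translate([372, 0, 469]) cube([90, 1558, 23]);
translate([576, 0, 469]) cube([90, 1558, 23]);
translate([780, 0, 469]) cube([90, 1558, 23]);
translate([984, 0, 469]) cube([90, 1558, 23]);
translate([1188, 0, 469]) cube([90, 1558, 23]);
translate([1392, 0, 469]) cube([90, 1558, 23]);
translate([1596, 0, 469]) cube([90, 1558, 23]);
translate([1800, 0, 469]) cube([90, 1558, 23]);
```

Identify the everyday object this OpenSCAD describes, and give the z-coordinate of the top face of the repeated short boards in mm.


A bed frame. The slat-top height is 492 mm.

Four posts, four rails, and a row of slats — a bed frame. Slats sit on the rails at z = 278 + 191 = 469; with slat thickness 23, the top is 492 mm.


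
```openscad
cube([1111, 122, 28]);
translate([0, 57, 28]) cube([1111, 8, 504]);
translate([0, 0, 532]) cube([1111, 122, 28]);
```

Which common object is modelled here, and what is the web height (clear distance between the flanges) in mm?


An I-beam. The web height is 504 mm.

Two wide flanges with a thin centred web — an I-beam. Overall 560 mm minus two 28 mm flanges gives a web of 560 − 2·28 = 504 mm.


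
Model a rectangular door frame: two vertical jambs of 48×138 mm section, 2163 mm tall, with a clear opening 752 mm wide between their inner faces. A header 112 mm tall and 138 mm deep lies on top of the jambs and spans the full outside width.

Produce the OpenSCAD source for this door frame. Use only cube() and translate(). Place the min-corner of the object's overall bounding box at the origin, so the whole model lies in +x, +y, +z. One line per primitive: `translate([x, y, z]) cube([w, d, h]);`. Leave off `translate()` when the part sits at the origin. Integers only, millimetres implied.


cube([48, 138, 2163]);
translate([800, 0, 0]) cube([48, 138, 2163]);
translate([0, 0, 2163]) cube([848, 138, 112]);


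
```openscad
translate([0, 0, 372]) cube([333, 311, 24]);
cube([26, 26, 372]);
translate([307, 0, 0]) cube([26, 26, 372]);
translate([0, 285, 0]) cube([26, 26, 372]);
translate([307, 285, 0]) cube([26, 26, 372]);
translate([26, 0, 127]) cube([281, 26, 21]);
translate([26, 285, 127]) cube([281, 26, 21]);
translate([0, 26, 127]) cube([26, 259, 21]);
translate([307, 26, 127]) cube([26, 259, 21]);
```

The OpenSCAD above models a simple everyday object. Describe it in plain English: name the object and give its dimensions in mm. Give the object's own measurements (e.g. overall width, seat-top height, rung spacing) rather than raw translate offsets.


A simple wooden stool: a rectangular seat 333 mm (x) by 311 mm (y), 24 mm thick, top face at z = 396 mm, on four square legs, each 26×26 mm in cross-section. The legs rest on z = 0, each flush with a corner of the seat. Four stretchers, 26 mm wide and 21 mm tall, connect adjacent legs with their undersides at z = 127 mm, each running between the inner faces of the legs it joins and aligned with the legs' outer faces on the other axis.


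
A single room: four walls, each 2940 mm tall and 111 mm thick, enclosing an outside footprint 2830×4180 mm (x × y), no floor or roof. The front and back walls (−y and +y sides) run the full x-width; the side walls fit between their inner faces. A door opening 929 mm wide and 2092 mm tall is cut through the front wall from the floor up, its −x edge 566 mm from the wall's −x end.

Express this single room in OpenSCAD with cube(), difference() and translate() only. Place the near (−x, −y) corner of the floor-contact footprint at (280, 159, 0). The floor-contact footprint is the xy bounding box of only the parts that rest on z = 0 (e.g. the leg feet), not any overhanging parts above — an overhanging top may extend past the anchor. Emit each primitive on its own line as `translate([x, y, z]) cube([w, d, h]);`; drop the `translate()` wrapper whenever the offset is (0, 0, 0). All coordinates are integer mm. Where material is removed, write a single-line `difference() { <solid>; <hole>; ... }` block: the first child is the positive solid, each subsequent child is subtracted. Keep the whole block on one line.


difference() { translate([280, 159, 0]) cube([2830, 111, 2940]); translate([846, 159, 0]) cube([929, 111, 2092]); }
translate([280, 4228, 0]) cube([2830, 111, 2940]);
translate([280, 270, 0]) cube([111, 3958, 2940]);
translate([2999, 270, 0]) cube([111, 3958, 2940]);


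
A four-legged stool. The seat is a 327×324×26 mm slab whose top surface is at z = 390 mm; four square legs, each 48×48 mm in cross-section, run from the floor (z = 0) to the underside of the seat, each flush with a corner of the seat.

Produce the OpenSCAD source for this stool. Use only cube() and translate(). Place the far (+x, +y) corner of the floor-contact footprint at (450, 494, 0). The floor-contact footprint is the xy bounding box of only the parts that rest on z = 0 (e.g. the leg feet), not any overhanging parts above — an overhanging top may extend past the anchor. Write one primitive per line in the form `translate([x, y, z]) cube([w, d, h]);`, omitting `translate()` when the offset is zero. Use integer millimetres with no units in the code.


translate([123, 170, 364]) cube([327, 324, 26]);
translate([123, 170, 0]) cube([48, 48, 364]);
translate([402, 170, 0]) cube([48, 48, 364]);
translate([123, 446, 0]) cube([48, 48, 364]);
translate([402, 446, 0]) cube([48, 48, 364]);


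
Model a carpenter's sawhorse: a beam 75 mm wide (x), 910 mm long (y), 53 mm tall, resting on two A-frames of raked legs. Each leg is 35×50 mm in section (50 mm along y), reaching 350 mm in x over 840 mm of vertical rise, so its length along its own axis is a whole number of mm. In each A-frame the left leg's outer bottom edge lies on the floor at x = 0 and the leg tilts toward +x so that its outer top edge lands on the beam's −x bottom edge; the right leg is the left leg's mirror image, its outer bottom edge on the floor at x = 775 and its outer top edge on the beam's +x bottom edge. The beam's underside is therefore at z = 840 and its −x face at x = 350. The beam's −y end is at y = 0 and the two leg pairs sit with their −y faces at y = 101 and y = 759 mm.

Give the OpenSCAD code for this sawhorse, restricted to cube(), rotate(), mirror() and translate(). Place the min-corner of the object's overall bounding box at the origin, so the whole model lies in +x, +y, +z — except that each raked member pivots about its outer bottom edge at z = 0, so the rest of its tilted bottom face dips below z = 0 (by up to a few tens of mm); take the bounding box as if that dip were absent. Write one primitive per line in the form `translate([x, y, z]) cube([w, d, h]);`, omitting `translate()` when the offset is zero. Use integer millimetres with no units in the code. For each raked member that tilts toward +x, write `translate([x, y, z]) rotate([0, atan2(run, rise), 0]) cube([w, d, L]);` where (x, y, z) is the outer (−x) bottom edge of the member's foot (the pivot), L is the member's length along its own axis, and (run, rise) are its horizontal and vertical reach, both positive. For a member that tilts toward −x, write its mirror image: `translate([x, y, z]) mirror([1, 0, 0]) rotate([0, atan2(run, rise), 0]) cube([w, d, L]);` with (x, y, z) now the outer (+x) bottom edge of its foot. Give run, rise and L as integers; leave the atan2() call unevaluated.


translate([350, 0, 840]) cube([75, 910, 53]);
translate([0, 101, 0]) rotate([0, atan2(350, 840), 0]) cube([35, 50, 910]);
translate([775, 101, 0]) mirror([1, 0, 0]) rotate([0, atan2(350, 840), 0]) cube([35, 50, 910]);
translate([0, 759, 0]) rotate([0, atan2(350, 840), 0]) cube([35, 50, 910]);
translate([775, 759, 0]) mirror([1, 0, 0]) rotate([0, atan2(350, 840), 0]) cube([35, 50, 910]);
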